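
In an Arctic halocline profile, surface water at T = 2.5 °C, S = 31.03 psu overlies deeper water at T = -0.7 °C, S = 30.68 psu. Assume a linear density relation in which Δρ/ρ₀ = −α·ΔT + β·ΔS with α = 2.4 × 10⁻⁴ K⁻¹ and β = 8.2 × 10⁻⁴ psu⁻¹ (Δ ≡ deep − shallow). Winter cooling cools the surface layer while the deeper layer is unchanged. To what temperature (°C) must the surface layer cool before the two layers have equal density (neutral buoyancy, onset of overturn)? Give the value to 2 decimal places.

Neutral buoyancy requires Δρ = 0, i.e. −α(T_deep − T_surf′) + β(S_deep − S_surf) = 0.
T_surf′ = T_deep − (β/α)·ΔS = -0.7 − (8.2 × 10⁻⁴/2.4 × 10⁻⁴)·(-0.35) = 0.4958 °C.
Cooling required: 2.5 − (0.4958) = 2.0042 °C.

0.50 °C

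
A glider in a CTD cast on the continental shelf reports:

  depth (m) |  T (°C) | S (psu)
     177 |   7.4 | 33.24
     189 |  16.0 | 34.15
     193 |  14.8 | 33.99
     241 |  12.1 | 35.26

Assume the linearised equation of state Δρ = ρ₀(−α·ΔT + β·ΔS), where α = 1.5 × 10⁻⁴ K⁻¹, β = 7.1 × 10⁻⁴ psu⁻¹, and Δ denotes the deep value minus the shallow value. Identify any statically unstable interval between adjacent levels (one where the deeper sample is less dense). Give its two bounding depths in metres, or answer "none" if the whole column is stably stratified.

Evaluate Δρ/ρ₀ = −αΔT + βΔS across each adjacent pair:
  177–189 m: −αΔT+βΔS = −(1.5 × 10⁻⁴)(+8.6)+(7.1 × 10⁻⁴)(+0.91) = -6.4 × 10⁻⁴ → UNSTABLE
  189–193 m: −αΔT+βΔS = −(1.5 × 10⁻⁴)(-1.2)+(7.1 × 10⁻⁴)(-0.16) = 6.6 × 10⁻⁵ → stable
  193–241 m: −αΔT+βΔS = −(1.5 × 10⁻⁴)(-2.7)+(7.1 × 10⁻⁴)(+1.27) = 1.3 × 10⁻³ → stable
The 177–189 m interval has Δρ < 0: lighter water underlies denser water.

177–189 m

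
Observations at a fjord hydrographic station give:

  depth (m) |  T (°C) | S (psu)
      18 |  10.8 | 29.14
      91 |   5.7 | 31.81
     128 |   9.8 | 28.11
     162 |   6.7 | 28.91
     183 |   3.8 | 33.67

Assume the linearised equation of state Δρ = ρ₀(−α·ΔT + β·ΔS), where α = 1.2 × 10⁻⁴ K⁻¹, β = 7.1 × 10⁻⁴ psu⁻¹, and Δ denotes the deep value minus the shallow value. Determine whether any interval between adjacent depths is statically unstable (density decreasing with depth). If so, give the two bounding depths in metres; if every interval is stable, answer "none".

Evaluate Δρ/ρ₀ = −αΔT + βΔS across each adjacent pair:
  18–91 m: −αΔT+βΔS = −(1.2 × 10⁻⁴)(-5.1)+(7.1 × 10⁻⁴)(+2.67) = 2.5 × 10⁻³ → stable
  91–128 m: −αΔT+βΔS = −(1.2 × 10⁻⁴)(+4.1)+(7.1 × 10⁻⁴)(-3.70) = -3.1 × 10⁻³ → UNSTABLE
  128–162 m: −αΔT+βΔS = −(1.2 × 10⁻⁴)(-3.1)+(7.1 × 10⁻⁴)(+0.80) = 9.4 × 10⁻⁴ → stable
  162–183 m: −αΔT+βΔS = −(1.2 × 10⁻⁴)(-2.9)+(7.1 × 10⁻⁴)(+4.76) = 3.7 × 10⁻³ → stable
The 91–128 m interval has Δρ < 0: lighter water underlies denser water.

91–128 m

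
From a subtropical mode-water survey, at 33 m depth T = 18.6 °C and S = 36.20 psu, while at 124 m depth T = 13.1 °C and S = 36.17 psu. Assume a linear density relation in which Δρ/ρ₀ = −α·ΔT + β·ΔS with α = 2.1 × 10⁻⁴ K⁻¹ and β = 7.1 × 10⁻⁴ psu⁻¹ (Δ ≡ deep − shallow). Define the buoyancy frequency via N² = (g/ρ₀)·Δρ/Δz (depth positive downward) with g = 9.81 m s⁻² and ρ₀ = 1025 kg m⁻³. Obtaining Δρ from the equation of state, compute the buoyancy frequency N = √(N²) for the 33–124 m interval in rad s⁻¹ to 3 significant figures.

0.0111 rad s⁻¹

ΔT = -5.5 K, ΔS = -0.03 psu (deep − shallow).
Δρ/ρ₀ = −αΔT + βΔS = 1.155 × 10⁻³ − 2.13 × 10⁻⁵ = 1.1337 × 10⁻³, so Δρ ≈ 1.162 kg m⁻³.
N² = (g/ρ₀)·Δρ/Δz = g·(Δρ/ρ₀)/Δz = 9.81 × 1.1337 × 10⁻³ / 91 = 1.2222 × 10⁻⁴ s⁻².
N = √(1.2222 × 10⁻⁴) = 0.011055 rad s⁻¹ ≈ 0.0111 rad s⁻¹.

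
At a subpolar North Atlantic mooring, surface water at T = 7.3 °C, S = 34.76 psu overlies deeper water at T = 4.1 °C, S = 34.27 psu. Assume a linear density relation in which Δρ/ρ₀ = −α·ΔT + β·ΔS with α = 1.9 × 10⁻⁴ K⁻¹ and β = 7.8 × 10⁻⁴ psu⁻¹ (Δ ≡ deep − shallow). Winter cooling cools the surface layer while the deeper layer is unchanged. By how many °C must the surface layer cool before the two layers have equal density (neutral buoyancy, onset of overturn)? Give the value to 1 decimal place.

1.2 °C

Neutral buoyancy requires Δρ = 0, i.e. −α(T_deep − T_surf′) + β(S_deep − S_surf) = 0.
T_surf′ = T_deep − (β/α)·ΔS = 4.1 − (7.8 × 10⁻⁴/1.9 × 10⁻⁴)·(-0.49) = 6.112 °C.
Cooling required: 7.3 − (6.112) = 1.188 °C.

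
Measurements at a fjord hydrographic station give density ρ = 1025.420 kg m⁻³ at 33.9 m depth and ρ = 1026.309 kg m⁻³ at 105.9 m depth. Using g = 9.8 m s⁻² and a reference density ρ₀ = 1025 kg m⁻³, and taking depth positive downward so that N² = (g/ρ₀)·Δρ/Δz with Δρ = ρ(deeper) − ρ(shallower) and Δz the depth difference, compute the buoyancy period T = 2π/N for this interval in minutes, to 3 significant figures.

Δρ = 1026.309 − 1025.420 = 0.889 kg m⁻³ over Δz = 105.9 − 33.9 = 72 m.
N² = (9.8/1025) × (0.889/72) = 1.1805 × 10⁻⁴ s⁻².
N = √(1.1805 × 10⁻⁴) = 0.010865 rad s⁻¹, so T = 2π/N = 578.30 s = 9.6383 min ≈ 9.64 min.

9.64 min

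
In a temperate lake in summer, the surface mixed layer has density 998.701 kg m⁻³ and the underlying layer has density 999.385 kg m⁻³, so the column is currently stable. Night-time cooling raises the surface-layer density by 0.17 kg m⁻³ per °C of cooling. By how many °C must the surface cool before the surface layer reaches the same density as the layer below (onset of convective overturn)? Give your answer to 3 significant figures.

Density deficit of the surface layer: 999.385 − 998.701 = 0.684 kg m⁻³.
Required change = 0.684 / 0.17 = 4.02 °C.

4.02 °C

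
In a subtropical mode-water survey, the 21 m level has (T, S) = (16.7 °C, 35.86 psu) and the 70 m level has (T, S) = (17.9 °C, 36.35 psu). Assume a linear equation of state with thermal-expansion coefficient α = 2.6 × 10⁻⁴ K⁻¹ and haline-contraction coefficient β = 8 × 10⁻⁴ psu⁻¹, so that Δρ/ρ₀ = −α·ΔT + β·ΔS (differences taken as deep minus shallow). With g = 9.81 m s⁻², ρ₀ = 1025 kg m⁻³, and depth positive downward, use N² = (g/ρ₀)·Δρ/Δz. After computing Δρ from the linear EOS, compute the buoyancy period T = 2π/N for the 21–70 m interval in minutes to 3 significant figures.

ΔT = +1.2 K, ΔS = +0.49 psu (deep − shallow).
Δρ/ρ₀ = −αΔT + βΔS = -3.12 × 10⁻⁴ + 3.92 × 10⁻⁴ = 8.00 × 10⁻⁵, so Δρ ≈ 0.08200 kg m⁻³.
N² = (g/ρ₀)·Δρ/Δz = g·(Δρ/ρ₀)/Δz = 9.81 × 8.00 × 10⁻⁵ / 49 = 1.6016 × 10⁻⁵ s⁻².
N = √(1.6016 × 10⁻⁵) = 4.0020 × 10⁻³ rad s⁻¹ → T = 2π/N = 1.5700 × 10³ s = 26.167 min ≈ 26.2 min.

26.2 min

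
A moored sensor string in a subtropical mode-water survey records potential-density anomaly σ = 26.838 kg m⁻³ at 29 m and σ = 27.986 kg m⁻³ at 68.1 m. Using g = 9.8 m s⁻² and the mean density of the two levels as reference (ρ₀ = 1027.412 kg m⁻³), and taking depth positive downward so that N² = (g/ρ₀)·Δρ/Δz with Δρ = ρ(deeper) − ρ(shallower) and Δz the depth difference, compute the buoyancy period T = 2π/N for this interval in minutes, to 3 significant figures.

Δρ = 1027.986 − 1026.838 = 1.148 kg m⁻³ over Δz = 68.1 − 29 = 39.1 m.
N² = (9.8/1027.412) × (1.148/39.1) = 2.8006 × 10⁻⁴ s⁻².
N = √(2.8006 × 10⁻⁴) = 0.016735 rad s⁻¹, so T = 2π/N = 375.45 s = 6.2575 min ≈ 6.26 min.

6.26 min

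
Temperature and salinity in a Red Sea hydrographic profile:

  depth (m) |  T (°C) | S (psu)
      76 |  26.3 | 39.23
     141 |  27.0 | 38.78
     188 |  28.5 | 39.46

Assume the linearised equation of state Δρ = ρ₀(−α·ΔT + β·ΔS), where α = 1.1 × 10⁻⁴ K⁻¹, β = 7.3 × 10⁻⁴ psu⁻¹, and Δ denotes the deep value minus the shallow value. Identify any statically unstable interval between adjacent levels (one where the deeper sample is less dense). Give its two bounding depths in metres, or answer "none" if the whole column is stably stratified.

76–141 m

Evaluate Δρ/ρ₀ = −αΔT + βΔS across each adjacent pair:
  76–141 m: −αΔT+βΔS = −(1.1 × 10⁻⁴)(+0.7)+(7.3 × 10⁻⁴)(-0.45) = -4.1 × 10⁻⁴ → UNSTABLE
  141–188 m: −αΔT+βΔS = −(1.1 × 10⁻⁴)(+1.5)+(7.3 × 10⁻⁴)(+0.68) = 3.3 × 10⁻⁴ → stable
The 76–141 m interval has Δρ < 0: lighter water underlies denser water.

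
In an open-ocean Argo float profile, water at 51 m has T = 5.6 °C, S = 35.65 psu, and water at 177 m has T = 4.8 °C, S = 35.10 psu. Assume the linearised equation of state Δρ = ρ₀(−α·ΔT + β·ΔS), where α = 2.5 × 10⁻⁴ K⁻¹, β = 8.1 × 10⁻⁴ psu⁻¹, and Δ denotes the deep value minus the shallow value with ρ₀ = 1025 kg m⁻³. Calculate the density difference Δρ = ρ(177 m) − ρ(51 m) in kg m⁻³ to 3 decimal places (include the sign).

-0.252 kg m⁻³

ΔT = -0.8 K, ΔS = -0.55 psu (deep − shallow).
Δρ/ρ₀ = −(2.5 × 10⁻⁴)(-0.8) + (8.1 × 10⁻⁴)(-0.55) = -2.455 × 10⁻⁴.
Δρ = 1025 × (-2.455 × 10⁻⁴) = -0.252 kg m⁻³.
Negative Δρ: lighter below, statically unstable.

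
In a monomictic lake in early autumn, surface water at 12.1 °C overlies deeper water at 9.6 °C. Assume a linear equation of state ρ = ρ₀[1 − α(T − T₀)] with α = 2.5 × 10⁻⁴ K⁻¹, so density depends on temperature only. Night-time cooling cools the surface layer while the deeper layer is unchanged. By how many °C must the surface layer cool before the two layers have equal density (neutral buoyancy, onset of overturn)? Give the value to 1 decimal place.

With temperature the only control, equal density requires T_surf′ = T_deep.
T_surf′ = 9.6 °C.
Cooling required: 12.1 − 9.6 = 2.5 °C.

2.5 °C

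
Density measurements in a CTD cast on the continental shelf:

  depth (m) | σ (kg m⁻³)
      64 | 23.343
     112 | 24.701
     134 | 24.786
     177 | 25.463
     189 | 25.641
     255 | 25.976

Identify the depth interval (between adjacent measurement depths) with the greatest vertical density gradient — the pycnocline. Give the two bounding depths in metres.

Compute the density gradient over each adjacent pair:
  64–112 m: Δρ/Δz = 1.358/48 = 0.028 kg m⁻⁴
  112–134 m: Δρ/Δz = 0.085/22 = 3.9 × 10⁻³ kg m⁻⁴
  134–177 m: Δρ/Δz = 0.677/43 = 0.016 kg m⁻⁴
  177–189 m: Δρ/Δz = 0.178/12 = 0.015 kg m⁻⁴
  189–255 m: Δρ/Δz = 0.335/66 = 5.1 × 10⁻³ kg m⁻⁴
The largest gradient is in the 64–112 m interval — the pycnocline.

64–112 m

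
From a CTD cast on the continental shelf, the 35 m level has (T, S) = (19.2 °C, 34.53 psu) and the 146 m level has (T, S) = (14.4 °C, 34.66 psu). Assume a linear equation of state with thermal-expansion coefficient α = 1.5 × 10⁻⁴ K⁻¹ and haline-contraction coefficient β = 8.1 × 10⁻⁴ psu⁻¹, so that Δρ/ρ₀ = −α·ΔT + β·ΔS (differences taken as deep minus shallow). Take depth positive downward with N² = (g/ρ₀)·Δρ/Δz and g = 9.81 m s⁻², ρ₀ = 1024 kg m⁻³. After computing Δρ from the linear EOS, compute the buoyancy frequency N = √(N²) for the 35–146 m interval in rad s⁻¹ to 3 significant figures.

8.54 × 10⁻³ rad s⁻¹

ΔT = -4.8 K, ΔS = +0.13 psu (deep − shallow).
Δρ/ρ₀ = −αΔT + βΔS = 7.20 × 10⁻⁴ + 1.053 × 10⁻⁴ = 8.253 × 10⁻⁴, so Δρ ≈ 0.8451 kg m⁻³.
N² = (g/ρ₀)·Δρ/Δz = g·(Δρ/ρ₀)/Δz = 9.81 × 8.253 × 10⁻⁴ / 111 = 7.2939 × 10⁻⁵ s⁻².
N = √(7.2939 × 10⁻⁵) = 8.5404 × 10⁻³ rad s⁻¹ ≈ 8.54 × 10⁻³ rad s⁻¹.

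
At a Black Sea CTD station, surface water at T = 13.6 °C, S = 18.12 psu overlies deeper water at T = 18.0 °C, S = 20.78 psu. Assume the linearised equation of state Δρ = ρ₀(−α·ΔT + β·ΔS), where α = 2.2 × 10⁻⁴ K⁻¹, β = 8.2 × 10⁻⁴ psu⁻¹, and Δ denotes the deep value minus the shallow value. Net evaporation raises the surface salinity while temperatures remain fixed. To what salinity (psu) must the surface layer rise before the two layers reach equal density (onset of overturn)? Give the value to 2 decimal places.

19.60 psu

Neutral buoyancy requires −α(T_deep − T_surf) + β(S_deep − S_surf′) = 0.
S_surf′ = S_deep − (α/β)·ΔT = 20.78 − (2.2 × 10⁻⁴/8.2 × 10⁻⁴)·(+4.4) = 19.5995 psu.
Increase required: 19.5995 − 18.12 = 1.4795 psu.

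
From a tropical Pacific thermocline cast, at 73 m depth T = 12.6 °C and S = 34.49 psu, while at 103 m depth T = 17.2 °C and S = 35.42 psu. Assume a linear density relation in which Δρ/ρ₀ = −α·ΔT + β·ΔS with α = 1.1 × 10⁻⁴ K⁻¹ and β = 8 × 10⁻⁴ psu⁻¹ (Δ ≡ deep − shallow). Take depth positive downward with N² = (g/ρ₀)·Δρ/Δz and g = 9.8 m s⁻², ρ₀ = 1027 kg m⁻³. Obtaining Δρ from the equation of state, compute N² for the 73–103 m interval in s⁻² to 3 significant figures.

ΔT = +4.6 K, ΔS = +0.93 psu (deep − shallow).
Δρ/ρ₀ = −αΔT + βΔS = -5.06 × 10⁻⁴ + 7.44 × 10⁻⁴ = 2.38 × 10⁻⁴, so Δρ ≈ 0.2444 kg m⁻³.
N² = (g/ρ₀)·Δρ/Δz = g·(Δρ/ρ₀)/Δz = 9.8 × 2.38 × 10⁻⁴ / 30 = 7.7747 × 10⁻⁵ s⁻² ≈ 7.77 × 10⁻⁵ s⁻².

7.77 × 10⁻⁵ s⁻²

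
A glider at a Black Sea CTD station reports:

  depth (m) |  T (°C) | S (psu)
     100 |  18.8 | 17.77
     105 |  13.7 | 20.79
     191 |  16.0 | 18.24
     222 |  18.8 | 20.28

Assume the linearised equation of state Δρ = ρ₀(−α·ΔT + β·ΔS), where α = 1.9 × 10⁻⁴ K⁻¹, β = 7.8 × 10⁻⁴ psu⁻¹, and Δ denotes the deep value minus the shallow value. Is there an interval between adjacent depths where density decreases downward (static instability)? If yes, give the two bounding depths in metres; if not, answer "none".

105–191 m

Evaluate Δρ/ρ₀ = −αΔT + βΔS across each adjacent pair:
  100–105 m: −αΔT+βΔS = −(1.9 × 10⁻⁴)(-5.1)+(7.8 × 10⁻⁴)(+3.02) = 3.3 × 10⁻³ → stable
  105–191 m: −αΔT+βΔS = −(1.9 × 10⁻⁴)(+2.3)+(7.8 × 10⁻⁴)(-2.55) = -2.4 × 10⁻³ → UNSTABLE
  191–222 m: −αΔT+βΔS = −(1.9 × 10⁻⁴)(+2.8)+(7.8 × 10⁻⁴)(+2.04) = 1.1 × 10⁻³ → stable
The 105–191 m interval has Δρ < 0: lighter water underlies denser water.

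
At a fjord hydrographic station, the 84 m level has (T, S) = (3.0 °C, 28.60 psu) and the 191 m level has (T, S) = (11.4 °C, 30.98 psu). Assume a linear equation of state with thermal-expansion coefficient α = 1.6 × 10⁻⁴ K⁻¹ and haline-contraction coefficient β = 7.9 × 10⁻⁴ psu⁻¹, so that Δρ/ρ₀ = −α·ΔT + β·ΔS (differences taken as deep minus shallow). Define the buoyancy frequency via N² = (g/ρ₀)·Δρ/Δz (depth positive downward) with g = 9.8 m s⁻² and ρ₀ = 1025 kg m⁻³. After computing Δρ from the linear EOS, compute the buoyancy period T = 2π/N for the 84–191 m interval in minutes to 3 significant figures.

ΔT = +8.4 K, ΔS = +2.38 psu (deep − shallow).
Δρ/ρ₀ = −αΔT + βΔS = -1.344 × 10⁻³ + 1.8802 × 10⁻³ = 5.362 × 10⁻⁴, so Δρ ≈ 0.5496 kg m⁻³.
N² = (g/ρ₀)·Δρ/Δz = g·(Δρ/ρ₀)/Δz = 9.8 × 5.362 × 10⁻⁴ / 107 = 4.9110 × 10⁻⁵ s⁻².
N = √(4.9110 × 10⁻⁵) = 7.0079 × 10⁻³ rad s⁻¹ → T = 2π/N = 896.59 s = 14.943 min ≈ 14.9 min.

14.9 min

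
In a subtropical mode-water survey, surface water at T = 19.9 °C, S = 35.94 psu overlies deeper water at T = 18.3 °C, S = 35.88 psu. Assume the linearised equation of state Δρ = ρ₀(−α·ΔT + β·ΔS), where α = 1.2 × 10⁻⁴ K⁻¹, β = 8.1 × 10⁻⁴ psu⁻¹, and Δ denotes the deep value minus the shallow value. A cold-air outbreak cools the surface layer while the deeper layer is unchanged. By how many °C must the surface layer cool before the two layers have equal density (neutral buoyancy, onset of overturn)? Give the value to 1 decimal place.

Neutral buoyancy requires Δρ = 0, i.e. −α(T_deep − T_surf′) + β(S_deep − S_surf) = 0.
T_surf′ = T_deep − (β/α)·ΔS = 18.3 − (8.1 × 10⁻⁴/1.2 × 10⁻⁴)·(-0.06) = 18.705 °C.
Cooling required: 19.9 − (18.705) = 1.195 °C.

1.2 °C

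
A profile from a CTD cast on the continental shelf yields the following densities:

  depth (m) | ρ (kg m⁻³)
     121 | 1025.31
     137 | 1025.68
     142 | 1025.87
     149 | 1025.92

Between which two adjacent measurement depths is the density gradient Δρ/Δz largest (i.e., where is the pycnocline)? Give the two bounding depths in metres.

137–142 m

Compute the density gradient over each adjacent pair:
  121–137 m: Δρ/Δz = 0.37/16 = 0.023 kg m⁻⁴
  137–142 m: Δρ/Δz = 0.19/5 = 0.038 kg m⁻⁴
  142–149 m: Δρ/Δz = 0.05/7 = 7.1 × 10⁻³ kg m⁻⁴
The largest gradient is in the 137–142 m interval — the pycnocline.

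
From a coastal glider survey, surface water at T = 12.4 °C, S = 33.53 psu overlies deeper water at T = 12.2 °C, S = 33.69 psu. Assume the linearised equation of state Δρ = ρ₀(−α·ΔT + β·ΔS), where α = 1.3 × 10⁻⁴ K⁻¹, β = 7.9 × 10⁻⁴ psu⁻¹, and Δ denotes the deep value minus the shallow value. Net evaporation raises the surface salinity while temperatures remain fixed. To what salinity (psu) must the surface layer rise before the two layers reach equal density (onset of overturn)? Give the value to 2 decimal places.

Neutral buoyancy requires −α(T_deep − T_surf) + β(S_deep − S_surf′) = 0.
S_surf′ = S_deep − (α/β)·ΔT = 33.69 − (1.3 × 10⁻⁴/7.9 × 10⁻⁴)·(-0.2) = 33.7229 psu.
Increase required: 33.7229 − 33.53 = 0.1929 psu.

33.72 psu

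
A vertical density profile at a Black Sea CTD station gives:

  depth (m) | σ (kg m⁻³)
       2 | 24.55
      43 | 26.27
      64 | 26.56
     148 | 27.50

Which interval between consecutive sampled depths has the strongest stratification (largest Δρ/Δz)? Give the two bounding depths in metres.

2–43 m

Compute the density gradient over each adjacent pair:
  2–43 m: Δρ/Δz = 1.72/41 = 0.042 kg m⁻⁴
  43–64 m: Δρ/Δz = 0.29/21 = 0.014 kg m⁻⁴
  64–148 m: Δρ/Δz = 0.94/84 = 0.011 kg m⁻⁴
The largest gradient is in the 2–43 m interval — the pycnocline.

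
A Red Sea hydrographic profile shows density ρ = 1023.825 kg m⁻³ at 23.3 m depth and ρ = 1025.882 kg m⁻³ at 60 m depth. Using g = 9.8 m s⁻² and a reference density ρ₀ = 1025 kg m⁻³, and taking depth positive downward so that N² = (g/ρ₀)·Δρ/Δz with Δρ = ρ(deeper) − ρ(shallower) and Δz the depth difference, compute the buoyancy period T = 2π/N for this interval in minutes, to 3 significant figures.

Δρ = 1025.882 − 1023.825 = 2.057 kg m⁻³ over Δz = 60 − 23.3 = 36.7 m.
N² = (9.8/1025) × (2.057/36.7) = 5.3588 × 10⁻⁴ s⁻².
N = √(5.3588 × 10⁻⁴) = 0.023149 rad s⁻¹, so T = 2π/N = 271.42 s = 4.5237 min ≈ 4.52 min.
Since Δρ > 0 the layer is stably stratified.

4.52 min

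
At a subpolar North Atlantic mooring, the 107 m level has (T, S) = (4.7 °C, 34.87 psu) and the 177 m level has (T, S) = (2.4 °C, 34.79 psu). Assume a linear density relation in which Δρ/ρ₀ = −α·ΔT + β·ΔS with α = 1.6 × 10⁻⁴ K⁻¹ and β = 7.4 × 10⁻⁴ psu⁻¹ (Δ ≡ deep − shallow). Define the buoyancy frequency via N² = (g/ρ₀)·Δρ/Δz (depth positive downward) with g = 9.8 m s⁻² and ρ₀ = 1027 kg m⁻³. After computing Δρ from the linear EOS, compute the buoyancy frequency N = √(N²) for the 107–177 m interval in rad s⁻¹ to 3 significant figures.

ΔT = -2.3 K, ΔS = -0.08 psu (deep − shallow).
Δρ/ρ₀ = −αΔT + βΔS = 3.68 × 10⁻⁴ − 5.92 × 10⁻⁵ = 3.088 × 10⁻⁴, so Δρ ≈ 0.3171 kg m⁻³.
N² = (g/ρ₀)·Δρ/Δz = g·(Δρ/ρ₀)/Δz = 9.8 × 3.088 × 10⁻⁴ / 70 = 4.3232 × 10⁻⁵ s⁻².
N = √(4.3232 × 10⁻⁵) = 6.5751 × 10⁻³ rad s⁻¹ ≈ 6.58 × 10⁻³ rad s⁻¹.

6.58 × 10⁻³ rad s⁻¹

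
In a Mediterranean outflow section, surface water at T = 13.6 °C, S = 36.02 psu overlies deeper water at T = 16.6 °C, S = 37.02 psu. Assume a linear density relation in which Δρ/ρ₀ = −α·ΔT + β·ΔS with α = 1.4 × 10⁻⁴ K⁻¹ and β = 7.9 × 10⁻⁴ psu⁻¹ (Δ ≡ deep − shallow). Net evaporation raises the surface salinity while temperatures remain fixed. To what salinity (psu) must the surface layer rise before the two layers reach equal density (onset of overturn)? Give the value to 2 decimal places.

Neutral buoyancy requires −α(T_deep − T_surf) + β(S_deep − S_surf′) = 0.
S_surf′ = S_deep − (α/β)·ΔT = 37.02 − (1.4 × 10⁻⁴/7.9 × 10⁻⁴)·(+3.0) = 36.4884 psu.
Increase required: 36.4884 − 36.02 = 0.4684 psu.

36.49 psu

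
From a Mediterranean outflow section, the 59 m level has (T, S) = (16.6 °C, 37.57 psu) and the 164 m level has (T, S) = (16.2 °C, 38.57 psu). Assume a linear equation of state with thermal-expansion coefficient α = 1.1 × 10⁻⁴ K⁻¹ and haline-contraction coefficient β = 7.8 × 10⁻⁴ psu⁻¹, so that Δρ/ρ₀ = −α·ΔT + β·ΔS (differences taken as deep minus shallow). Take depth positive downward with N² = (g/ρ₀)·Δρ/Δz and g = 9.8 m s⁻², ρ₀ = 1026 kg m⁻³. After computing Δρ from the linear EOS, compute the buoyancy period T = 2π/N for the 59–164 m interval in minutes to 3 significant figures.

ΔT = -0.4 K, ΔS = +1.00 psu (deep − shallow).
Δρ/ρ₀ = −αΔT + βΔS = 4.40 × 10⁻⁵ + 7.80 × 10⁻⁴ = 8.24 × 10⁻⁴, so Δρ ≈ 0.8454 kg m⁻³.
N² = (g/ρ₀)·Δρ/Δz = g·(Δρ/ρ₀)/Δz = 9.8 × 8.24 × 10⁻⁴ / 105 = 7.6907 × 10⁻⁵ s⁻².
N = √(7.6907 × 10⁻⁵) = 8.7697 × 10⁻³ rad s⁻¹ → T = 2π/N = 716.47 s = 11.941 min ≈ 11.9 min.

11.9 min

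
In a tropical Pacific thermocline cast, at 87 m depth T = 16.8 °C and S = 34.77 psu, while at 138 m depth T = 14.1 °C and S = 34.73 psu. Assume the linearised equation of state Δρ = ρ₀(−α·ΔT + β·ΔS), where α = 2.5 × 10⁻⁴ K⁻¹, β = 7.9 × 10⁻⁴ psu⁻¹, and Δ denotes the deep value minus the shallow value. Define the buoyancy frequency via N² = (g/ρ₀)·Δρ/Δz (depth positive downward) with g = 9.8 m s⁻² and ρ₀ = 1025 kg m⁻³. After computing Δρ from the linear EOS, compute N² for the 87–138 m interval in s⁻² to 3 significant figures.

1.24 × 10⁻⁴ s⁻²

ΔT = -2.7 K, ΔS = -0.04 psu (deep − shallow).
Δρ/ρ₀ = −αΔT + βΔS = 6.75 × 10⁻⁴ − 3.16 × 10⁻⁵ = 6.434 × 10⁻⁴, so Δρ ≈ 0.6595 kg m⁻³.
N² = (g/ρ₀)·Δρ/Δz = g·(Δρ/ρ₀)/Δz = 9.8 × 6.434 × 10⁻⁴ / 51 = 1.2363 × 10⁻⁴ s⁻² ≈ 1.24 × 10⁻⁴ s⁻².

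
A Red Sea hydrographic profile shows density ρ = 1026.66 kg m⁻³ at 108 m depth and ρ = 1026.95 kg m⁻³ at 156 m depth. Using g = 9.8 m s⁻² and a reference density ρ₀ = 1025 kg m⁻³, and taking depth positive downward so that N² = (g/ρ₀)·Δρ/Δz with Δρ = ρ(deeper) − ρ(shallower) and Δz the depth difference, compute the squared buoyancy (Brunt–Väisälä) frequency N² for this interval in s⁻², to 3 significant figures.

5.78 × 10⁻⁵ s⁻²

Δρ = 1026.95 − 1026.66 = 0.29 kg m⁻³ over Δz = 156 − 108 = 48 m.
N² = (9.8/1025) × (0.29/48) = 5.7764 × 10⁻⁵ s⁻² ≈ 5.78 × 10⁻⁵ s⁻².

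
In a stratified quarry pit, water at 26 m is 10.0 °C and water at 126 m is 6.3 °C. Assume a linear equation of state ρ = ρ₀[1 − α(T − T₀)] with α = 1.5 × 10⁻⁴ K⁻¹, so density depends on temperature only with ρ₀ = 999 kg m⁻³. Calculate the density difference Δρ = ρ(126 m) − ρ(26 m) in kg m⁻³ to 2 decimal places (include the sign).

ΔT = -3.7 K, Δρ/ρ₀ = −αΔT = 5.55 × 10⁻⁴.
Δρ = 999 × (5.55 × 10⁻⁴) = +0.55 kg m⁻³.
Positive Δρ: denser below, stable.

+0.55 kg m⁻³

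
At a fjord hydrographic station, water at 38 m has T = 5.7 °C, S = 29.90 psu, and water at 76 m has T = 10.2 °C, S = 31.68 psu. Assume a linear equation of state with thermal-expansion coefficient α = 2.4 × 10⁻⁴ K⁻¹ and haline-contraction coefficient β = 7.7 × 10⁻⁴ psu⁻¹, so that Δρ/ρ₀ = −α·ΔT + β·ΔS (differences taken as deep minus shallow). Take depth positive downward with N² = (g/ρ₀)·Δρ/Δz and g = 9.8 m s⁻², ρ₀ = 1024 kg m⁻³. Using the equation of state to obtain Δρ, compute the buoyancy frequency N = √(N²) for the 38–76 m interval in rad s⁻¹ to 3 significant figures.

8.66 × 10⁻³ rad s⁻¹

ΔT = +4.5 K, ΔS = +1.78 psu (deep − shallow).
Δρ/ρ₀ = −αΔT + βΔS = -1.08 × 10⁻³ + 1.3706 × 10⁻³ = 2.906 × 10⁻⁴, so Δρ ≈ 0.2976 kg m⁻³.
N² = (g/ρ₀)·Δρ/Δz = g·(Δρ/ρ₀)/Δz = 9.8 × 2.906 × 10⁻⁴ / 38 = 7.4944 × 10⁻⁵ s⁻².
N = √(7.4944 × 10⁻⁵) = 8.6570 × 10⁻³ rad s⁻¹ ≈ 8.66 × 10⁻³ rad s⁻¹.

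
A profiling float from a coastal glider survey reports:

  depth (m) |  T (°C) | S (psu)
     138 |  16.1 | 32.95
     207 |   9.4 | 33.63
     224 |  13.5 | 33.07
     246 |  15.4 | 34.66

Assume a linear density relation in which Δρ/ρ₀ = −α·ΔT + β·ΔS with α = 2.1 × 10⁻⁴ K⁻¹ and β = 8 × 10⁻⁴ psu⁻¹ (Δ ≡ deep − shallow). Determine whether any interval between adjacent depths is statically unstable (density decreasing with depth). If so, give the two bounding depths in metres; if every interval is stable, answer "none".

Evaluate Δρ/ρ₀ = −αΔT + βΔS across each adjacent pair:
  138–207 m: −αΔT+βΔS = −(2.1 × 10⁻⁴)(-6.7)+(8 × 10⁻⁴)(+0.68) = 2.0 × 10⁻³ → stable
  207–224 m: −αΔT+βΔS = −(2.1 × 10⁻⁴)(+4.1)+(8 × 10⁻⁴)(-0.56) = -1.3 × 10⁻³ → UNSTABLE
  224–246 m: −αΔT+βΔS = −(2.1 × 10⁻⁴)(+1.9)+(8 × 10⁻⁴)(+1.59) = 8.7 × 10⁻⁴ → stable
The 207–224 m interval has Δρ < 0: lighter water underlies denser water.

207–224 m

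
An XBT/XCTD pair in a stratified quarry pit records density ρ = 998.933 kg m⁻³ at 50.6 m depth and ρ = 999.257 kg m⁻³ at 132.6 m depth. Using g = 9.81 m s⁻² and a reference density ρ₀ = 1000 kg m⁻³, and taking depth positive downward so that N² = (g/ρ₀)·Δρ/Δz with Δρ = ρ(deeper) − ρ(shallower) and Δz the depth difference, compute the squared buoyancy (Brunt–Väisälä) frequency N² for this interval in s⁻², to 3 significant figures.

Δρ = 999.257 − 998.933 = 0.324 kg m⁻³ over Δz = 132.6 − 50.6 = 82 m.
N² = (9.81/1000) × (0.324/82) = 3.8761 × 10⁻⁵ s⁻² ≈ 3.88 × 10⁻⁵ s⁻².

3.88 × 10⁻⁵ s⁻²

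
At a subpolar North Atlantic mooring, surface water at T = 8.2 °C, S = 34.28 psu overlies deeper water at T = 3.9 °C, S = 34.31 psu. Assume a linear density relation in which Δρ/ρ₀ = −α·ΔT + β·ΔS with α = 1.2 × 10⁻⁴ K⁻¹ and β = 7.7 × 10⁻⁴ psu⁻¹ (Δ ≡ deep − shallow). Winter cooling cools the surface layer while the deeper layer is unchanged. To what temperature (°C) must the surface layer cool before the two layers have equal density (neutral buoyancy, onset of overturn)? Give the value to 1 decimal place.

3.7 °C

Neutral buoyancy requires Δρ = 0, i.e. −α(T_deep − T_surf′) + β(S_deep − S_surf) = 0.
T_surf′ = T_deep − (β/α)·ΔS = 3.9 − (7.7 × 10⁻⁴/1.2 × 10⁻⁴)·(+0.03) = 3.708 °C.
Cooling required: 8.2 − (3.708) = 4.492 °C.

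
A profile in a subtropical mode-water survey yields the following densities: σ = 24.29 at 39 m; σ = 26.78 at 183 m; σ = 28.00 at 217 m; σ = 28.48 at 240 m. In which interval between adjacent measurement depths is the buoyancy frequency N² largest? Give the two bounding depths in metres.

Compute the density gradient over each adjacent pair:
  39–183 m: Δρ/Δz = 2.49/144 = 0.017 kg m⁻⁴
  183–217 m: Δρ/Δz = 1.22/34 = 0.036 kg m⁻⁴
  217–240 m: Δρ/Δz = 0.48/23 = 0.021 kg m⁻⁴
The largest gradient is in the 183–217 m interval — the pycnocline.

183–217 m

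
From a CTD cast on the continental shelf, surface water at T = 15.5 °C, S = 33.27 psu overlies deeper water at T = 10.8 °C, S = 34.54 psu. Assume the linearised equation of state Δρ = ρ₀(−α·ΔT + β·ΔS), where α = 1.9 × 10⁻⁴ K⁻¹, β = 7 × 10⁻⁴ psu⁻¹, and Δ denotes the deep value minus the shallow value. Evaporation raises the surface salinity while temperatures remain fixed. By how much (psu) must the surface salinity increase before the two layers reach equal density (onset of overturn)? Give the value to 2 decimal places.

Neutral buoyancy requires −α(T_deep − T_surf) + β(S_deep − S_surf′) = 0.
S_surf′ = S_deep − (α/β)·ΔT = 34.54 − (1.9 × 10⁻⁴/7 × 10⁻⁴)·(-4.7) = 35.8157 psu.
Increase required: 35.8157 − 33.27 = 2.5457 psu.

2.55 psu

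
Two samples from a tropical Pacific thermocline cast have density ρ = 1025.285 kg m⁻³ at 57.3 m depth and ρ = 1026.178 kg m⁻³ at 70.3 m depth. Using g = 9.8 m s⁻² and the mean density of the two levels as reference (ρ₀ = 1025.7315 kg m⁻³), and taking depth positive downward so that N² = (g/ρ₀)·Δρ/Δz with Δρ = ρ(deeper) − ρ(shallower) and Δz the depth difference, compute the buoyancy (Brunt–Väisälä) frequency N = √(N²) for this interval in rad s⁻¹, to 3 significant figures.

Δρ = 1026.178 − 1025.285 = 0.893 kg m⁻³ over Δz = 70.3 − 57.3 = 13 m.
N² = (9.8/1025.7315) × (0.893/13) = 6.5630 × 10⁻⁴ s⁻².
N = √(6.5630 × 10⁻⁴) = 0.025618 rad s⁻¹ ≈ 0.0256 rad s⁻¹.

0.0256 rad s⁻¹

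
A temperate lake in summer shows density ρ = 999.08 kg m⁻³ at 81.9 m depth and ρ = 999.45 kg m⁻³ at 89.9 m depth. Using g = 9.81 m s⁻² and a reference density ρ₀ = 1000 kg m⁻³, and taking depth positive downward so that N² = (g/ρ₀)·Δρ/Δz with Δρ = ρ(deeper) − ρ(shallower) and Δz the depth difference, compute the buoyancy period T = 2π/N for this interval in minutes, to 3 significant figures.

Δρ = 999.45 − 999.08 = 0.37 kg m⁻³ over Δz = 89.9 − 81.9 = 8 m.
N² = (9.81/1000) × (0.37/8) = 4.5371 × 10⁻⁴ s⁻².
N = √(4.5371 × 10⁻⁴) = 0.021300 rad s⁻¹, so T = 2π/N = 294.99 s = 4.9165 min ≈ 4.92 min.

4.92 min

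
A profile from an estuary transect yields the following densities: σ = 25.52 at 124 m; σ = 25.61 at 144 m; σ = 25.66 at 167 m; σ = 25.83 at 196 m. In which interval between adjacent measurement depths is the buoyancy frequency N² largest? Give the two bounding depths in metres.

167–196 m

Compute the density gradient over each adjacent pair:
  124–144 m: Δρ/Δz = 0.09/20 = 4.5 × 10⁻³ kg m⁻⁴
  144–167 m: Δρ/Δz = 0.05/23 = 2.2 × 10⁻³ kg m⁻⁴
  167–196 m: Δρ/Δz = 0.17/29 = 5.9 × 10⁻³ kg m⁻⁴
The largest gradient is in the 167–196 m interval — the pycnocline.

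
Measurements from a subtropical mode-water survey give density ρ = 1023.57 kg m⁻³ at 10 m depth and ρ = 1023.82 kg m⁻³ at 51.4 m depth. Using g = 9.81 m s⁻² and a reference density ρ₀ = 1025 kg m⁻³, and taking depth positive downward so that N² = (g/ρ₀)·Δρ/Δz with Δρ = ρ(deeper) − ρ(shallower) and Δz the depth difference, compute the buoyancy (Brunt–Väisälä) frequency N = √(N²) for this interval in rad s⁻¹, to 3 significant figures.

7.60 × 10⁻³ rad s⁻¹

Δρ = 1023.82 − 1023.57 = 0.25 kg m⁻³ over Δz = 51.4 − 10 = 41.4 m.
N² = (9.81/1025) × (0.25/41.4) = 5.7794 × 10⁻⁵ s⁻².
N = √(5.7794 × 10⁻⁵) = 7.6022 × 10⁻³ rad s⁻¹ ≈ 7.60 × 10⁻³ rad s⁻¹.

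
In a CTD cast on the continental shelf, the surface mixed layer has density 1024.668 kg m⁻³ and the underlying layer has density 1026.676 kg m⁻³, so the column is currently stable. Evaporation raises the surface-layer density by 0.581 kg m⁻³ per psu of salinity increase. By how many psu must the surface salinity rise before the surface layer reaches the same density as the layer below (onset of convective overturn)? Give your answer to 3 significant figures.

Density deficit of the surface layer: 1026.676 − 1024.668 = 2.008 kg m⁻³.
Required change = 2.008 / 0.581 = 3.46 psu.

3.46 psu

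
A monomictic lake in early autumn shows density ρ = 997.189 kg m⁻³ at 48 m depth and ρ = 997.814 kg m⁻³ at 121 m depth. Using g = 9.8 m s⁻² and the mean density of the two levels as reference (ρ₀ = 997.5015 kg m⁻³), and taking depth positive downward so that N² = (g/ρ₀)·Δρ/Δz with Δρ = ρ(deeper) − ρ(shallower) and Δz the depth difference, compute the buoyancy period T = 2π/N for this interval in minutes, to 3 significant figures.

11.4 min

Δρ = 997.814 − 997.189 = 0.625 kg m⁻³ over Δz = 121 − 48 = 73 m.
N² = (9.8/997.5015) × (0.625/73) = 8.4114 × 10⁻⁵ s⁻².
N = √(8.4114 × 10⁻⁵) = 9.1714 × 10⁻³ rad s⁻¹, so T = 2π/N = 685.08 s = 11.418 min ≈ 11.4 min.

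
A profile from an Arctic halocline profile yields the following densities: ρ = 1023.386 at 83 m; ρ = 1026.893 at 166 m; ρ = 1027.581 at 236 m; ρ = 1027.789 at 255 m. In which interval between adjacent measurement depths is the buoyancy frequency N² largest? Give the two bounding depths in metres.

Compute the density gradient over each adjacent pair:
  83–166 m: Δρ/Δz = 3.507/83 = 0.042 kg m⁻⁴
  166–236 m: Δρ/Δz = 0.688/70 = 9.8 × 10⁻³ kg m⁻⁴
  236–255 m: Δρ/Δz = 0.208/19 = 0.011 kg m⁻⁴
The largest gradient is in the 83–166 m interval — the pycnocline.

83–166 m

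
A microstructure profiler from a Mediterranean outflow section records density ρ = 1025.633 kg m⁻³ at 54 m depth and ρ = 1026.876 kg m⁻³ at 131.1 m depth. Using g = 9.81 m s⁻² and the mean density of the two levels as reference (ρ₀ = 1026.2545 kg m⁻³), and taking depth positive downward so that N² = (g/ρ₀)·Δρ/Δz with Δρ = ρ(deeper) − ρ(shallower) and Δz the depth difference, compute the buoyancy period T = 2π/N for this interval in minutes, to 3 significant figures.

8.44 min

Δρ = 1026.876 − 1025.633 = 1.243 kg m⁻³ over Δz = 131.1 − 54 = 77.1 m.
N² = (9.81/1026.2545) × (1.243/77.1) = 1.5411 × 10⁻⁴ s⁻².
N = √(1.5411 × 10⁻⁴) = 0.012414 rad s⁻¹, so T = 2π/N = 506.14 s = 8.4357 min ≈ 8.44 min.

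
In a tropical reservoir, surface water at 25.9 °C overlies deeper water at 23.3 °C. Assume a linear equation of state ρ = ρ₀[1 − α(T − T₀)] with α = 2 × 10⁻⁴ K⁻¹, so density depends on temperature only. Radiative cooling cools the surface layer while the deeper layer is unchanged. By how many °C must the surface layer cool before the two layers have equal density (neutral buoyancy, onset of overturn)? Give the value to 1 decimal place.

2.6 °C

With temperature the only control, equal density requires T_surf′ = T_deep.
T_surf′ = 23.3 °C.
Cooling required: 25.9 − 23.3 = 2.6 °C.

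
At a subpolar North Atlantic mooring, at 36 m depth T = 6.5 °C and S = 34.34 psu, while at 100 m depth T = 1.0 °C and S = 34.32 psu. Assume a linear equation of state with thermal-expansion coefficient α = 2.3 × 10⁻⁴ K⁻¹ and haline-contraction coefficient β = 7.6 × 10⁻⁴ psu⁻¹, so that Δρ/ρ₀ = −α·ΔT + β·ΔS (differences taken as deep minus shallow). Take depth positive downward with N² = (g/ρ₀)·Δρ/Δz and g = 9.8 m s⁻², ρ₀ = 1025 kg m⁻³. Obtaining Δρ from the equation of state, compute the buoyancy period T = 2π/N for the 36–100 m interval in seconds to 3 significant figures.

ΔT = -5.5 K, ΔS = -0.02 psu (deep − shallow).
Δρ/ρ₀ = −αΔT + βΔS = 1.265 × 10⁻³ − 1.52 × 10⁻⁵ = 1.2498 × 10⁻³, so Δρ ≈ 1.281 kg m⁻³.
N² = (g/ρ₀)·Δρ/Δz = g·(Δρ/ρ₀)/Δz = 9.8 × 1.2498 × 10⁻³ / 64 = 1.9138 × 10⁻⁴ s⁻².
N = √(1.9138 × 10⁻⁴) = 0.013834 rad s⁻¹ → T = 2π/N = 454.18 s ≈ 454 s.

454 s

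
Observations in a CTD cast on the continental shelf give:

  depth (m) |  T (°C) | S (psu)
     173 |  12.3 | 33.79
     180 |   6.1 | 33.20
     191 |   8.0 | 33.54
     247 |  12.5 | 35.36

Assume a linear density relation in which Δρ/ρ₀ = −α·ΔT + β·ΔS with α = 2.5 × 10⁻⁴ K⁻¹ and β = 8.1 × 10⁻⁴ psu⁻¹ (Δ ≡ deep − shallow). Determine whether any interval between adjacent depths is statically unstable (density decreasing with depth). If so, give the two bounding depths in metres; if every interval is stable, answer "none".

Evaluate Δρ/ρ₀ = −αΔT + βΔS across each adjacent pair:
  173–180 m: −αΔT+βΔS = −(2.5 × 10⁻⁴)(-6.2)+(8.1 × 10⁻⁴)(-0.59) = 1.1 × 10⁻³ → stable
  180–191 m: −αΔT+βΔS = −(2.5 × 10⁻⁴)(+1.9)+(8.1 × 10⁻⁴)(+0.34) = -2.0 × 10⁻⁴ → UNSTABLE
  191–247 m: −αΔT+βΔS = −(2.5 × 10⁻⁴)(+4.5)+(8.1 × 10⁻⁴)(+1.82) = 3.5 × 10⁻⁴ → stable
The 180–191 m interval has Δρ < 0: lighter water underlies denser water.

180–191 m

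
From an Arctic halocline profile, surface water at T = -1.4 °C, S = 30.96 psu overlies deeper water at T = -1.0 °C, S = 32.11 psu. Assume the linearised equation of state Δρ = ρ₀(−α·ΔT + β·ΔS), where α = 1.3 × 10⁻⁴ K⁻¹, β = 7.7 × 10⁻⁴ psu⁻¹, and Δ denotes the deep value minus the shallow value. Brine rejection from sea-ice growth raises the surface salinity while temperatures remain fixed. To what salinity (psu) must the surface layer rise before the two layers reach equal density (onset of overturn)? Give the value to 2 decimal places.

Neutral buoyancy requires −α(T_deep − T_surf) + β(S_deep − S_surf′) = 0.
S_surf′ = S_deep − (α/β)·ΔT = 32.11 − (1.3 × 10⁻⁴/7.7 × 10⁻⁴)·(+0.4) = 32.0425 psu.
Increase required: 32.0425 − 30.96 = 1.0825 psu.

32.04 psu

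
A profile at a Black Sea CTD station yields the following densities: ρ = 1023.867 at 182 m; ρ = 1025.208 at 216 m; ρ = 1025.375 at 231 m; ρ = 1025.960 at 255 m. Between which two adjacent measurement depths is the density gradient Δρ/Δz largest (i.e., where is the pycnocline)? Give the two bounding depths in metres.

Compute the density gradient over each adjacent pair:
  182–216 m: Δρ/Δz = 1.341/34 = 0.039 kg m⁻⁴
  216–231 m: Δρ/Δz = 0.167/15 = 0.011 kg m⁻⁴
  231–255 m: Δρ/Δz = 0.585/24 = 0.024 kg m⁻⁴
The largest gradient is in the 182–216 m interval — the pycnocline.

182–216 m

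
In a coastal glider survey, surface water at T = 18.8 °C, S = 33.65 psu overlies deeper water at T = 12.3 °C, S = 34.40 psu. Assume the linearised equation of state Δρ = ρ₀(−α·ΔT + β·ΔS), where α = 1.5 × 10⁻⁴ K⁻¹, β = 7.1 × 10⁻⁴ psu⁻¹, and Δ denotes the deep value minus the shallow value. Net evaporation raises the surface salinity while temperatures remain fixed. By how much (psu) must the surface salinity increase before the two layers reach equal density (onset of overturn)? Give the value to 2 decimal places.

2.12 psu

Neutral buoyancy requires −α(T_deep − T_surf) + β(S_deep − S_surf′) = 0.
S_surf′ = S_deep − (α/β)·ΔT = 34.40 − (1.5 × 10⁻⁴/7.1 × 10⁻⁴)·(-6.5) = 35.7732 psu.
Increase required: 35.7732 − 33.65 = 2.1232 psu.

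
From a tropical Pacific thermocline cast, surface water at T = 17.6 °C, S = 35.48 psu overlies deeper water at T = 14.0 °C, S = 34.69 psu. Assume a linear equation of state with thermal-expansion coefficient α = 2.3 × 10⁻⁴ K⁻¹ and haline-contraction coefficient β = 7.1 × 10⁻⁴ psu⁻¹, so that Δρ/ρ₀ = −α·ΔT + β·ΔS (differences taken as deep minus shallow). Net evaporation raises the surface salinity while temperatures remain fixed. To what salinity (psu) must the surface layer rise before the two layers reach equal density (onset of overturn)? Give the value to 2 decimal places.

Neutral buoyancy requires −α(T_deep − T_surf) + β(S_deep − S_surf′) = 0.
S_surf′ = S_deep − (α/β)·ΔT = 34.69 − (2.3 × 10⁻⁴/7.1 × 10⁻⁴)·(-3.6) = 35.8562 psu.
Increase required: 35.8562 − 35.48 = 0.3762 psu.

35.86 psu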